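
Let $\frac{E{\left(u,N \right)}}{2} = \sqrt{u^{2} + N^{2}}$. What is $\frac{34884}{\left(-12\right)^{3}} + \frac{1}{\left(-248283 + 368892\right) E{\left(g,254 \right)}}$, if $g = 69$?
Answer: $- \frac{323}{16} + \frac{\sqrt{13}}{228915882} \approx -20.188$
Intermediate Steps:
$E{\left(u,N \right)} = 2 \sqrt{N^{2} + u^{2}}$ ($E{\left(u,N \right)} = 2 \sqrt{u^{2} + N^{2}} = 2 \sqrt{N^{2} + u^{2}}$)
$\frac{34884}{\left(-12\right)^{3}} + \frac{1}{\left(-248283 + 368892\right) E{\left(g,254 \right)}} = \frac{34884}{\left(-12\right)^{3}} + \frac{1}{\left(-248283 + 368892\right) 2 \sqrt{254^{2} + 69^{2}}} = \frac{34884}{-1728} + \frac{1}{120609 \cdot 2 \sqrt{64516 + 4761}} = 34884 \left(- \frac{1}{1728}\right) + \frac{1}{120609 \cdot 2 \sqrt{69277}} = - \frac{323}{16} + \frac{1}{120609 \cdot 2 \cdot 73 \sqrt{13}} = - \frac{323}{16} + \frac{1}{120609 \cdot 146 \sqrt{13}} = - \frac{323}{16} + \frac{\frac{1}{1898} \sqrt{13}}{120609} = - \frac{323}{16} + \frac{\sqrt{13}}{228915882}$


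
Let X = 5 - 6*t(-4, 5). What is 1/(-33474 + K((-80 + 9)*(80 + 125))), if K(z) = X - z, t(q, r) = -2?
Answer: -1/18902 ≈ -5.2904e-5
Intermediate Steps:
X = 17 (X = 5 - 6*(-2) = 5 + 12 = 17)
K(z) = 17 - z
1/(-33474 + K((-80 + 9)*(80 + 125))) = 1/(-33474 + (17 - (-80 + 9)*(80 + 125))) = 1/(-33474 + (17 - (-71)*205)) = 1/(-33474 + (17 - 1*(-14555))) = 1/(-33474 + (17 + 14555)) = 1/(-33474 + 14572) = 1/(-18902) = -1/18902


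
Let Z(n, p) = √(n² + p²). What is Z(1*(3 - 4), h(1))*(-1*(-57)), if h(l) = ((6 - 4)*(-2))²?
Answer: 57*√257 ≈ 913.78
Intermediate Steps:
h(l) = 16 (h(l) = (2*(-2))² = (-4)² = 16)
Z(1*(3 - 4), h(1))*(-1*(-57)) = √((1*(3 - 4))² + 16²)*(-1*(-57)) = √((1*(-1))² + 256)*57 = √((-1)² + 256)*57 = √(1 + 256)*57 = √257*57 = 57*√257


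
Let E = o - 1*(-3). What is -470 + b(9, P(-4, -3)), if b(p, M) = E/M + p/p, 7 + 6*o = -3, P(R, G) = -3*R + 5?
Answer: -23915/51 ≈ -468.92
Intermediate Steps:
P(R, G) = 5 - 3*R
o = -5/3 (o = -7/6 + (⅙)*(-3) = -7/6 - ½ = -5/3 ≈ -1.6667)
E = 4/3 (E = -5/3 - 1*(-3) = -5/3 + 3 = 4/3 ≈ 1.3333)
b(p, M) = 1 + 4/(3*M) (b(p, M) = 4/(3*M) + p/p = 4/(3*M) + 1 = 1 + 4/(3*M))
-470 + b(9, P(-4, -3)) = -470 + (4/3 + (5 - 3*(-4)))/(5 - 3*(-4)) = -470 + (4/3 + (5 + 12))/(5 + 12) = -470 + (4/3 + 17)/17 = -470 + (1/17)*(55/3) = -470 + 55/51 = -23915/51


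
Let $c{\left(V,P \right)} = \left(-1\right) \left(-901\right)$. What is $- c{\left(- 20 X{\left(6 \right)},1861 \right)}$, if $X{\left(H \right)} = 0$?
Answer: $-901$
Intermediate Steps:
$c{\left(V,P \right)} = 901$
$- c{\left(- 20 X{\left(6 \right)},1861 \right)} = \left(-1\right) 901 = -901$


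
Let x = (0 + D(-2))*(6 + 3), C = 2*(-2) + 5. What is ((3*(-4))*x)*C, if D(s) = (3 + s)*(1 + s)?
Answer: 108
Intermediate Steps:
D(s) = (1 + s)*(3 + s)
C = 1 (C = -4 + 5 = 1)
x = -9 (x = (0 + (3 + (-2)² + 4*(-2)))*(6 + 3) = (0 + (3 + 4 - 8))*9 = (0 - 1)*9 = -1*9 = -9)
((3*(-4))*x)*C = ((3*(-4))*(-9))*1 = -12*(-9)*1 = 108*1 = 108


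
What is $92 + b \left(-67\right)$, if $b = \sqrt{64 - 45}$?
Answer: $92 - 67 \sqrt{19} \approx -200.05$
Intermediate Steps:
$b = \sqrt{19} \approx 4.3589$
$92 + b \left(-67\right) = 92 + \sqrt{19} \left(-67\right) = 92 - 67 \sqrt{19}$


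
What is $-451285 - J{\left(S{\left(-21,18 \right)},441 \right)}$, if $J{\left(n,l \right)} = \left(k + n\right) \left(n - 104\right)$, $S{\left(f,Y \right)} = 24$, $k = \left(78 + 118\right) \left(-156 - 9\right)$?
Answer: $-3036565$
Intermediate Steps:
$k = -32340$ ($k = 196 \left(-165\right) = -32340$)
$J{\left(n,l \right)} = \left(-32340 + n\right) \left(-104 + n\right)$ ($J{\left(n,l \right)} = \left(-32340 + n\right) \left(n - 104\right) = \left(-32340 + n\right) \left(-104 + n\right)$)
$-451285 - J{\left(S{\left(-21,18 \right)},441 \right)} = -451285 - \left(3363360 + 24^{2} - 778656\right) = -451285 - \left(3363360 + 576 - 778656\right) = -451285 - 2585280 = -3036565$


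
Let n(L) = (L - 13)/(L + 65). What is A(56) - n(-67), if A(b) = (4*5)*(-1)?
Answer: -60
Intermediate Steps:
n(L) = (-13 + L)/(65 + L)
A(b) = -20 (A(b) = 20*(-1) = -20)
A(56) - n(-67) = -20 - (-13 - 67)/(65 - 67) = -20 - (-80)/(-2) = -20 - (-1)*(-80)/2 = -20 - 1*40 = -20 - 40 = -60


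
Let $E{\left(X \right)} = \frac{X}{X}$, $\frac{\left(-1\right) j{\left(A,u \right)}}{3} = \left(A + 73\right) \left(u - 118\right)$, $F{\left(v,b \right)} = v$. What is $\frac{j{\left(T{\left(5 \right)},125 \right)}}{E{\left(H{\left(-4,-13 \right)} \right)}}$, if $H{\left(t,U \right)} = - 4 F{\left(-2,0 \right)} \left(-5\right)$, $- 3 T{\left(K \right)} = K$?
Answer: $-1498$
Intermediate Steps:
$T{\left(K \right)} = - \frac{K}{3}$
$H{\left(t,U \right)} = -40$ ($H{\left(t,U \right)} = \left(-4\right) \left(-2\right) \left(-5\right) = 8 \left(-5\right) = -40$)
$j{\left(A,u \right)} = - 3 \left(-118 + u\right) \left(73 + A\right)$ ($j{\left(A,u \right)} = - 3 \left(A + 73\right) \left(u - 118\right) = - 3 \left(73 + A\right) \left(-118 + u\right) = - 3 \left(-118 + u\right) \left(73 + A\right)$)
$E{\left(X \right)} = 1$
$\frac{j{\left(T{\left(5 \right)},125 \right)}}{E{\left(H{\left(-4,-13 \right)} \right)}} = \frac{25842 - 27375 + 354 \left(\left(- \frac{1}{3}\right) 5\right) - 3 \left(\left(- \frac{1}{3}\right) 5\right) 125}{1} = \left(25842 - 27375 + 354 \left(- \frac{5}{3}\right) - \left(-5\right) 125\right) 1 = \left(25842 - 27375 - 590 + 625\right) 1 = \left(-1498\right) 1 = -1498$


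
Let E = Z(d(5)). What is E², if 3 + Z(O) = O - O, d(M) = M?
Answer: 9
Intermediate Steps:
Z(O) = -3 (Z(O) = -3 + (O - O) = -3 + 0 = -3)
E = -3
E² = (-3)² = 9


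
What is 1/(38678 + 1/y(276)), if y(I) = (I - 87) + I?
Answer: 465/17985271 ≈ 2.5854e-5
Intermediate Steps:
y(I) = -87 + 2*I (y(I) = (-87 + I) + I = -87 + 2*I)
1/(38678 + 1/y(276)) = 1/(38678 + 1/(-87 + 2*276)) = 1/(38678 + 1/(-87 + 552)) = 1/(38678 + 1/465) = 1/(17985271/465) = 465/17985271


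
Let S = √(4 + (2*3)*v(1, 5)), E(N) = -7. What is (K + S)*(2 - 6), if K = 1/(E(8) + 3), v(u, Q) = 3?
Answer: 1 - 4*√22 ≈ -17.762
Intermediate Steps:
K = -¼ (K = 1/(-7 + 3) = 1/(-4) = -¼ ≈ -0.25000)
S = √22 (S = √(4 + (2*3)*3) = √(4 + 6*3) = √(4 + 18) = √22 ≈ 4.6904)
(K + S)*(2 - 6) = (-¼ + √22)*(2 - 6) = (-¼ + √22)*(-4) = 1 - 4*√22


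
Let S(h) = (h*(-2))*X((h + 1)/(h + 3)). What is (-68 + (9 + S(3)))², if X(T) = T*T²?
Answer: 299209/81 ≈ 3693.9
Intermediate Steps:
X(T) = T³
S(h) = -2*h*(1 + h)³/(3 + h)³ (S(h) = (h*(-2))*((h + 1)/(h + 3))³ = (-2*h)*((1 + h)/(3 + h))³ = (-2*h)*((1 + h)³/(3 + h)³) = -2*h*(1 + h)³/(3 + h)³)
(-68 + (9 + S(3)))² = (-68 + (9 - 2*3*(1 + 3)³/(3 + 3)³))² = (-68 + (9 - 2*3*4³/6³))² = (-68 + (9 - 2*3*64*1/216))² = (-68 + (9 - 16/9))² = (-68 + 65/9)² = (-547/9)² = 299209/81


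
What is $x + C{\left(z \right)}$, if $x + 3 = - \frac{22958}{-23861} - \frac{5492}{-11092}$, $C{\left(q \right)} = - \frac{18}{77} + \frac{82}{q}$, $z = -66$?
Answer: $- \frac{4194758555}{1389497613} \approx -3.0189$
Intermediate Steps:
$C{\left(q \right)} = - \frac{18}{77} + \frac{82}{q}$ ($C{\left(q \right)} = \left(-18\right) \frac{1}{77} + \frac{82}{q} = - \frac{18}{77} + \frac{82}{q}$)
$x = - \frac{102075972}{66166553}$ ($x = -3 - \left(- \frac{22958}{23861} - \frac{1373}{2773}\right) = -3 - - \frac{96423687}{66166553} = -3 + \left(\frac{22958}{23861} + \frac{1373}{2773}\right) = -3 + \frac{96423687}{66166553} = - \frac{102075972}{66166553} \approx -1.5427$)
$x + C{\left(z \right)} = - \frac{102075972}{66166553} + \left(- \frac{18}{77} + \frac{82}{-66}\right) = - \frac{102075972}{66166553} + \left(- \frac{18}{77} + 82 \left(- \frac{1}{66}\right)\right) = - \frac{102075972}{66166553} - \frac{31}{21} = - \frac{4194758555}{1389497613}$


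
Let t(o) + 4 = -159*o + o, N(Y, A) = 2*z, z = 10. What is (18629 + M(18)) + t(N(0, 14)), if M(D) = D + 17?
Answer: 15500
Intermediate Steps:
N(Y, A) = 20 (N(Y, A) = 2*10 = 20)
t(o) = -4 - 158*o (t(o) = -4 + (-159*o + o) = -4 - 158*o)
M(D) = 17 + D
(18629 + M(18)) + t(N(0, 14)) = (18629 + (17 + 18)) + (-4 - 158*20) = (18629 + 35) + (-4 - 3160) = 18664 - 3164 = 15500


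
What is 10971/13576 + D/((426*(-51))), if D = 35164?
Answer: -119515259/147476088 ≈ -0.81040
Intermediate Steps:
10971/13576 + D/((426*(-51))) = 10971/13576 + 35164/((426*(-51))) = 10971*(1/13576) + 35164/(-21726) = 10971/13576 + 35164*(-1/21726) = 10971/13576 - 17582/10863 = -119515259/147476088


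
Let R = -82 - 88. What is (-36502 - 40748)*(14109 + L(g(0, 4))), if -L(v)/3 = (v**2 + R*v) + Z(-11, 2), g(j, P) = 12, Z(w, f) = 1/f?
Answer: -1529202375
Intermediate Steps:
R = -170
L(v) = -3/2 - 3*v**2 + 510*v (L(v) = -3*((v**2 - 170*v) + 1/2) = -3*(1/2 + v**2 - 170*v) = -3/2 - 3*v**2 + 510*v)
(-36502 - 40748)*(14109 + L(g(0, 4))) = (-36502 - 40748)*(14109 + (-3/2 - 3*12**2 + 510*12)) = -77250*(14109 + (-3/2 - 3*144 + 6120)) = -77250*(14109 + (-3/2 - 432 + 6120)) = -77250*(14109 + 11373/2) = -77250*39591/2 = -1529202375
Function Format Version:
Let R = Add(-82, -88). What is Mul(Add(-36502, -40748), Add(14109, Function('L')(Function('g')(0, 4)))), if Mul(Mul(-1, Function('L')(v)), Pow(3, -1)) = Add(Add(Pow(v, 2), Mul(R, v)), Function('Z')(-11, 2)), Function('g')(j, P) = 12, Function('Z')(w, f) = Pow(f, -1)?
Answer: -1529202375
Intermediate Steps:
R = -170
Function('L')(v) = Add(Rational(-3, 2), Mul(-3, Pow(v, 2)), Mul(510, v)) (Function('L')(v) = Mul(-3, Add(Add(Pow(v, 2), Mul(-170, v)), Pow(2, -1))) = Mul(-3, Add(Add(Pow(v, 2), Mul(-170, v)), Rational(1, 2))) = Mul(-3, Add(Rational(1, 2), Pow(v, 2), Mul(-170, v))) = Add(Rational(-3, 2), Mul(-3, Pow(v, 2)), Mul(510, v)))
Mul(Add(-36502, -40748), Add(14109, Function('L')(Function('g')(0, 4)))) = Mul(Add(-36502, -40748), Add(14109, Add(Rational(-3, 2), Mul(-3, Pow(12, 2)), Mul(510, 12)))) = Mul(-77250, Add(14109, Add(Rational(-3, 2), Mul(-3, 144), 6120))) = Mul(-77250, Add(14109, Add(Rational(-3, 2), -432, 6120))) = Mul(-77250, Add(14109, Rational(11373, 2))) = Mul(-77250, Rational(39591, 2)) = -1529202375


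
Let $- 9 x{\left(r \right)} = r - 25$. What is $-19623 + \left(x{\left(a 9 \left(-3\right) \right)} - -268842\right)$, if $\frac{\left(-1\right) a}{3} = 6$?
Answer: $\frac{2242510}{9} \approx 2.4917 \cdot 10^{5}$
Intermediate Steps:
$a = -18$ ($a = \left(-3\right) 6 = -18$)
$x{\left(r \right)} = \frac{25}{9} - \frac{r}{9}$ ($x{\left(r \right)} = - \frac{r - 25}{9} = - \frac{-25 + r}{9} = \frac{25}{9} - \frac{r}{9}$)
$-19623 + \left(x{\left(a 9 \left(-3\right) \right)} - -268842\right) = -19623 + \left(\left(\frac{25}{9} - \frac{\left(-18\right) 9 \left(-3\right)}{9}\right) - -268842\right) = -19623 + \left(\left(\frac{25}{9} - \frac{\left(-162\right) \left(-3\right)}{9}\right) + 268842\right) = -19623 + \left(\left(\frac{25}{9} - 54\right) + 268842\right) = -19623 + \left(- \frac{461}{9} + 268842\right) = -19623 + \frac{2419117}{9} = \frac{2242510}{9}$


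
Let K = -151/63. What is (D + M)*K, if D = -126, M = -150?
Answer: 13892/21 ≈ 661.52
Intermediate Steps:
K = -151/63 (K = -151*1/63 = -151/63 ≈ -2.3968)
(D + M)*K = (-126 - 150)*(-151/63) = -276*(-151/63) = 13892/21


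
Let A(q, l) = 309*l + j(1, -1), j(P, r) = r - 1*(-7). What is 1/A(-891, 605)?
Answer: 1/186951 ≈ 5.3490e-6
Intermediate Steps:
j(P, r) = 7 + r (j(P, r) = r + 7 = 7 + r)
A(q, l) = 6 + 309*l (A(q, l) = 309*l + (7 - 1) = 309*l + 6 = 6 + 309*l)
1/A(-891, 605) = 1/(6 + 309*605) = 1/(6 + 186945) = 1/186951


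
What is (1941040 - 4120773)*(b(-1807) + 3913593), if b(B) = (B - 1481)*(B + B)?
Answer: -34431988854525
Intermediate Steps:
b(B) = 2*B*(-1481 + B) (b(B) = (-1481 + B)*(2*B) = 2*B*(-1481 + B))
(1941040 - 4120773)*(b(-1807) + 3913593) = (1941040 - 4120773)*(2*(-1807)*(-1481 - 1807) + 3913593) = -2179733*(2*(-1807)*(-3288) + 3913593) = -2179733*(11882832 + 3913593) = -2179733*15796425 = -34431988854525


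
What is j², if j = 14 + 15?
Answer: 841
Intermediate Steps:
j = 29
j² = 29² = 841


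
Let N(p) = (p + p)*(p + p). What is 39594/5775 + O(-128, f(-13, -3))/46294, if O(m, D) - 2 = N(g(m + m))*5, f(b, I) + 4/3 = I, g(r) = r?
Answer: 1567064031/44557975 ≈ 35.169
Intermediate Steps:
f(b, I) = -4/3 + I
N(p) = 4*p² (N(p) = (2*p)*(2*p) = 4*p²)
O(m, D) = 2 + 80*m² (O(m, D) = 2 + (4*(m + m)²)*5 = 2 + (4*(2*m)²)*5 = 2 + (4*(4*m²))*5 = 2 + (16*m²)*5 = 2 + 80*m²)
39594/5775 + O(-128, f(-13, -3))/46294 = 39594/5775 + (2 + 80*(-128)²)/46294 = 39594*(1/5775) + (2 + 80*16384)*(1/46294) = 13198/1925 + (2 + 1310720)*(1/46294) = 13198/1925 + 1310722*(1/46294) = 13198/1925 + 655361/23147 = 1567064031/44557975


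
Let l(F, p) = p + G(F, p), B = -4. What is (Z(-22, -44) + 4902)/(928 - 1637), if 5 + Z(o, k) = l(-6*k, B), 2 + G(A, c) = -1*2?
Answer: -4889/709 ≈ -6.8956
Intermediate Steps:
G(A, c) = -4 (G(A, c) = -2 - 1*2 = -2 - 2 = -4)
l(F, p) = -4 + p (l(F, p) = p - 4 = -4 + p)
Z(o, k) = -13 (Z(o, k) = -5 + (-4 - 4) = -5 - 8 = -13)
(Z(-22, -44) + 4902)/(928 - 1637) = (-13 + 4902)/(928 - 1637) = 4889/(-709) = 4889*(-1/709) = -4889/709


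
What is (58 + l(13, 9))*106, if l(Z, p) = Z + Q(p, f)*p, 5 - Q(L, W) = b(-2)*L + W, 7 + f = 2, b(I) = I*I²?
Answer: 85754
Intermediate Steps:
b(I) = I³
f = -5 (f = -7 + 2 = -5)
Q(L, W) = 5 - W + 8*L (Q(L, W) = 5 - ((-2)³*L + W) = 5 - (-8*L + W) = 5 - (W - 8*L) = 5 + (-W + 8*L) = 5 - W + 8*L)
l(Z, p) = Z + p*(10 + 8*p) (l(Z, p) = Z + (5 - 1*(-5) + 8*p)*p = Z + (5 + 5 + 8*p)*p = Z + (10 + 8*p)*p = Z + p*(10 + 8*p))
(58 + l(13, 9))*106 = (58 + (13 + 8*9² + 10*9))*106 = (58 + (13 + 8*81 + 90))*106 = (58 + (13 + 648 + 90))*106 = (58 + 751)*106 = 809*106 = 85754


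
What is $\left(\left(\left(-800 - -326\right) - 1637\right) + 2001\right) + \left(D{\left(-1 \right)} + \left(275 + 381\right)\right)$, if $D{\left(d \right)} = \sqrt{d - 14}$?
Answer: $546 + i \sqrt{15} \approx 546.0 + 3.873 i$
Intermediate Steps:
$D{\left(d \right)} = \sqrt{-14 + d}$
$\left(\left(\left(-800 - -326\right) - 1637\right) + 2001\right) + \left(D{\left(-1 \right)} + \left(275 + 381\right)\right) = \left(\left(\left(-800 - -326\right) - 1637\right) + 2001\right) + \left(\sqrt{-14 - 1} + \left(275 + 381\right)\right) = \left(\left(\left(-800 + 326\right) - 1637\right) + 2001\right) + \left(\sqrt{-15} + 656\right) = \left(\left(-474 - 1637\right) + 2001\right) + \left(i \sqrt{15} + 656\right) = \left(-2111 + 2001\right) + \left(656 + i \sqrt{15}\right) = -110 + \left(656 + i \sqrt{15}\right) = 546 + i \sqrt{15}$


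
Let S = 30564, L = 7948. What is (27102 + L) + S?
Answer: 65614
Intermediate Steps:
(27102 + L) + S = (27102 + 7948) + 30564 = 35050 + 30564 = 65614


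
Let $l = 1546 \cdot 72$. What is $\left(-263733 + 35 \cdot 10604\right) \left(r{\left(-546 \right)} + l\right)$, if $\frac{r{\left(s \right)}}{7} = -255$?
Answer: $11763966489$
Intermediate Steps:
$r{\left(s \right)} = -1785$ ($r{\left(s \right)} = 7 \left(-255\right) = -1785$)
$l = 111312$
$\left(-263733 + 35 \cdot 10604\right) \left(r{\left(-546 \right)} + l\right) = \left(-263733 + 35 \cdot 10604\right) \left(-1785 + 111312\right) = \left(-263733 + 371140\right) 109527 = 107407 \cdot 109527 = 11763966489$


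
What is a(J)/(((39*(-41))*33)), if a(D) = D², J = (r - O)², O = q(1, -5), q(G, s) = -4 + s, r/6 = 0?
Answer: -729/5863 ≈ -0.12434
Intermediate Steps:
r = 0 (r = 6*0 = 0)
O = -9 (O = -4 - 5 = -9)
J = 81 (J = (0 - 1*(-9))² = (0 + 9)² = 9² = 81)
a(J)/(((39*(-41))*33)) = 81²/(((39*(-41))*33)) = 6561/((-1599*33)) = 6561/(-52767) = 6561*(-1/52767) = -729/5863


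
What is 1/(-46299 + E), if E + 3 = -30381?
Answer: -1/76683 ≈ -1.3041e-5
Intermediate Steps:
E = -30384 (E = -3 - 30381 = -30384)
1/(-46299 + E) = 1/(-46299 - 30384) = 1/(-76683) = -1/76683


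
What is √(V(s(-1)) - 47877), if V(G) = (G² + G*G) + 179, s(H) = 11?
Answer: 4*I*√2966 ≈ 217.84*I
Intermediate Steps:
V(G) = 179 + 2*G² (V(G) = (G² + G²) + 179 = 2*G² + 179 = 179 + 2*G²)
√(V(s(-1)) - 47877) = √((179 + 2*11²) - 47877) = √((179 + 2*121) - 47877) = √((179 + 242) - 47877) = √(421 - 47877) = √(-47456) = 4*I*√2966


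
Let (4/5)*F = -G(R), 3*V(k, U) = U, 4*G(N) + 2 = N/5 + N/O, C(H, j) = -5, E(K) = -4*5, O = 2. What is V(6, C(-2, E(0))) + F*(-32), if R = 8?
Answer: 103/3 ≈ 34.333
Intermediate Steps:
E(K) = -20
G(N) = -1/2 + 7*N/40 (G(N) = -1/2 + (N/5 + N/2)/4 = -1/2 + (7*N/10)/4 = -1/2 + 7*N/40)
V(k, U) = U/3
F = -9/8 (F = 5*(-(-1/2 + (7/40)*8))/4 = 5*(-(-1/2 + 7/5))/4 = 5*(-1*9/10)/4 = (5/4)*(-9/10) = -9/8 ≈ -1.1250)
V(6, C(-2, E(0))) + F*(-32) = (1/3)*(-5) - 9/8*(-32) = -5/3 + 36 = 103/3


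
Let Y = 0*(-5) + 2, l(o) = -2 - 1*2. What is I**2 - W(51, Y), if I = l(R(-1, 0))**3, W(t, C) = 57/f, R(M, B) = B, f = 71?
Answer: 290759/71 ≈ 4095.2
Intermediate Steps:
l(o) = -4 (l(o) = -2 - 2 = -4)
Y = 2 (Y = 0 + 2 = 2)
W(t, C) = 57/71
I = -64 (I = (-4)**3 = -64)
I**2 - W(51, Y) = (-64)**2 - 1*57/71 = 4096 - 57/71 = 290759/71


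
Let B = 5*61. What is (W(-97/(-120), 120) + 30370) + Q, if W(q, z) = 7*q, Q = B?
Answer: 3681679/120 ≈ 30681.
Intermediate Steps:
B = 305
Q = 305
(W(-97/(-120), 120) + 30370) + Q = (7*(-97/(-120)) + 30370) + 305 = (7*(-97*(-1/120)) + 30370) + 305 = (7*(97/120) + 30370) + 305 = (679/120 + 30370) + 305 = 3645079/120 + 305 = 3681679/120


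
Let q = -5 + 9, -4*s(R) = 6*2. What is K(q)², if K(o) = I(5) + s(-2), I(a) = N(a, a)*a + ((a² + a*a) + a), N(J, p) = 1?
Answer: 3249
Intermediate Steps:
s(R) = -3 (s(R) = -3*2/2 = -¼*12 = -3)
I(a) = 2*a + 2*a² (I(a) = 1*a + ((a² + a*a) + a) = a + ((a² + a²) + a) = a + (2*a² + a) = a + (a + 2*a²) = 2*a + 2*a²)
q = 4
K(o) = 57 (K(o) = 2*5*(1 + 5) - 3 = 2*5*6 - 3 = 60 - 3 = 57)
K(q)² = 57² = 3249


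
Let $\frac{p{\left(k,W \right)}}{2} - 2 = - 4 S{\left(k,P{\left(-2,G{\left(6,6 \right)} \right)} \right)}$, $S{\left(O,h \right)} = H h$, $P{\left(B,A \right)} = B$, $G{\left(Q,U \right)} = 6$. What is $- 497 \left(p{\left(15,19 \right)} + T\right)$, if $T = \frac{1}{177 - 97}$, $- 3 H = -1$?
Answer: $- \frac{1114771}{240} \approx -4644.9$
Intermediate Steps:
$H = \frac{1}{3}$ ($H = \left(- \frac{1}{3}\right) \left(-1\right) = \frac{1}{3} \approx 0.33333$)
$T = \frac{1}{80} \approx 0.0125$
$S{\left(O,h \right)} = \frac{h}{3}$
$p{\left(k,W \right)} = \frac{28}{3}$ ($p{\left(k,W \right)} = 4 + 2 \left(- 4 \cdot \frac{1}{3} \left(-2\right)\right) = 4 + 2 \left(\left(-4\right) \left(- \frac{2}{3}\right)\right) = 4 + 2 \cdot \frac{8}{3} = 4 + \frac{16}{3} = \frac{28}{3}$)
$- 497 \left(p{\left(15,19 \right)} + T\right) = - 497 \left(\frac{28}{3} + \frac{1}{80}\right) = \left(-497\right) \frac{2243}{240} = - \frac{1114771}{240}$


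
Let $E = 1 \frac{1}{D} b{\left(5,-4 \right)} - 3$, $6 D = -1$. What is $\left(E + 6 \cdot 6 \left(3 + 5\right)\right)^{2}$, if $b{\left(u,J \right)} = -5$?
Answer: $99225$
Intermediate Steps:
$D = - \frac{1}{6}$ ($D = \frac{1}{6} \left(-1\right) = - \frac{1}{6} \approx -0.16667$)
$E = 27$ ($E = 1 \frac{1}{- \frac{1}{6}} \left(-5\right) - 3 = 1 \left(-6\right) \left(-5\right) - 3 = \left(-6\right) \left(-5\right) - 3 = 30 - 3 = 27$)
$\left(E + 6 \cdot 6 \left(3 + 5\right)\right)^{2} = \left(27 + 6 \cdot 6 \left(3 + 5\right)\right)^{2} = \left(27 + 36 \cdot 8\right)^{2} = \left(27 + 288\right)^{2} = 315^{2} = 99225$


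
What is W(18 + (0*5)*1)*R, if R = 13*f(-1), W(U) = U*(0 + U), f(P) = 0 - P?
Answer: 4212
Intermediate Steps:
f(P) = -P
W(U) = U² (W(U) = U*U = U²)
R = 13 (R = 13*(-1*(-1)) = 13*1 = 13)
W(18 + (0*5)*1)*R = (18 + (0*5)*1)²*13 = (18 + 0*1)²*13 = (18 + 0)²*13 = 18²*13 = 324*13 = 4212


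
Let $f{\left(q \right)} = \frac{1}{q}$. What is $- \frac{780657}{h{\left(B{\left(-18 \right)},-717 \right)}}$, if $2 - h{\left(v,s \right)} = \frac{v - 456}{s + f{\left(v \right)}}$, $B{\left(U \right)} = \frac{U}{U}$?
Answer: $- \frac{558950412}{977} \approx -5.7211 \cdot 10^{5}$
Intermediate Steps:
$B{\left(U \right)} = 1$
$h{\left(v,s \right)} = 2 - \frac{-456 + v}{s + \frac{1}{v}}$ ($h{\left(v,s \right)} = 2 - \frac{v - 456}{s + \frac{1}{v}} = 2 - \frac{-456 + v}{s + \frac{1}{v}}$)
$- \frac{780657}{h{\left(B{\left(-18 \right)},-717 \right)}} = - \frac{780657}{\frac{1}{1 - 717} \left(2 + 1 \left(456 - 1 + 2 \left(-717\right)\right)\right)} = - \frac{780657}{\frac{1}{1 - 717} \left(2 + 1 \left(456 - 1 - 1434\right)\right)} = - \frac{780657}{\frac{1}{-716} \left(2 + 1 \left(-979\right)\right)} = - \frac{780657}{\left(- \frac{1}{716}\right) \left(2 - 979\right)} = - \frac{780657}{\left(- \frac{1}{716}\right) \left(-977\right)} = - \frac{780657}{\frac{977}{716}} = \left(-780657\right) \frac{716}{977} = - \frac{558950412}{977}$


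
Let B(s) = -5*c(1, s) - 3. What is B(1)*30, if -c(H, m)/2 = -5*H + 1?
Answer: -1290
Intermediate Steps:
c(H, m) = -2 + 10*H (c(H, m) = -2*(-5*H + 1) = -2*(1 - 5*H) = -2 + 10*H)
B(s) = -43 (B(s) = -5*(-2 + 10*1) - 3 = -5*(-2 + 10) - 3 = -5*8 - 3 = -40 - 3 = -43)
B(1)*30 = -43*30 = -1290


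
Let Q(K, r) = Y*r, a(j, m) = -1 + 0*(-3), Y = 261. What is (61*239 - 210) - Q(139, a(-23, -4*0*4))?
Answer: 14630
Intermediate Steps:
a(j, m) = -1 (a(j, m) = -1 + 0 = -1)
Q(K, r) = 261*r
(61*239 - 210) - Q(139, a(-23, -4*0*4)) = (61*239 - 210) - 261*(-1) = (14579 - 210) - 1*(-261) = 14369 + 261 = 14630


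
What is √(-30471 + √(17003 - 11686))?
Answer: √(-30471 + √5317) ≈ 174.35*I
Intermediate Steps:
√(-30471 + √(17003 - 11686)) = √(-30471 + √5317)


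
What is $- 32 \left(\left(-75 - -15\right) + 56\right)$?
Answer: $128$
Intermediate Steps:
$- 32 \left(\left(-75 - -15\right) + 56\right) = - 32 \left(\left(-75 + 15\right) + 56\right) = - 32 \left(-60 + 56\right) = \left(-32\right) \left(-4\right) = 128$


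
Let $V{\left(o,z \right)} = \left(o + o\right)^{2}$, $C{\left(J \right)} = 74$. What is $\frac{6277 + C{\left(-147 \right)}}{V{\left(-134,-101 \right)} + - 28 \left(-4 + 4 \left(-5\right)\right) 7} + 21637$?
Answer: $\frac{1655842687}{76528} \approx 21637.0$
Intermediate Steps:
$V{\left(o,z \right)} = 4 o^{2}$ ($V{\left(o,z \right)} = \left(2 o\right)^{2} = 4 o^{2}$)
$\frac{6277 + C{\left(-147 \right)}}{V{\left(-134,-101 \right)} + - 28 \left(-4 + 4 \left(-5\right)\right) 7} + 21637 = \frac{6277 + 74}{4 \left(-134\right)^{2} + - 28 \left(-4 + 4 \left(-5\right)\right) 7} + 21637 = \frac{6351}{4 \cdot 17956 + - 28 \left(-4 - 20\right) 7} + 21637 = \frac{6351}{71824 + \left(-28\right) \left(-24\right) 7} + 21637 = \frac{6351}{71824 + 672 \cdot 7} + 21637 = \frac{6351}{71824 + 4704} + 21637 = \frac{6351}{76528} + 21637 = \frac{1655842687}{76528}$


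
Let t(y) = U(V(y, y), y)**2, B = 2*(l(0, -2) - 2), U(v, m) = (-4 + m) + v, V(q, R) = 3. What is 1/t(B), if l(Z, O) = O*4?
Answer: 1/441 ≈ 0.0022676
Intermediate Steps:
U(v, m) = -4 + m + v
l(Z, O) = 4*O
B = -20 (B = 2*(4*(-2) - 2) = 2*(-8 - 2) = 2*(-10) = -20)
t(y) = (-1 + y)**2 (t(y) = (-4 + y + 3)**2 = (-1 + y)**2)
1/t(B) = 1/((-1 - 20)**2) = 1/((-21)**2) = 1/441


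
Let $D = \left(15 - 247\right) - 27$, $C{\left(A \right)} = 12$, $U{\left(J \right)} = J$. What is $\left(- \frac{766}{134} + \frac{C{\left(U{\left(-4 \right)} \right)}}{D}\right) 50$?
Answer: $- \frac{5000050}{17353} \approx -288.14$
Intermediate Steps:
$D = -259$ ($D = -232 - 27 = -259$)
$\left(- \frac{766}{134} + \frac{C{\left(U{\left(-4 \right)} \right)}}{D}\right) 50 = \left(- \frac{766}{134} + \frac{12}{-259}\right) 50 = \left(\left(-766\right) \frac{1}{134} + 12 \left(- \frac{1}{259}\right)\right) 50 = \left(- \frac{383}{67} - \frac{12}{259}\right) 50 = \left(- \frac{100001}{17353}\right) 50 = - \frac{5000050}{17353}$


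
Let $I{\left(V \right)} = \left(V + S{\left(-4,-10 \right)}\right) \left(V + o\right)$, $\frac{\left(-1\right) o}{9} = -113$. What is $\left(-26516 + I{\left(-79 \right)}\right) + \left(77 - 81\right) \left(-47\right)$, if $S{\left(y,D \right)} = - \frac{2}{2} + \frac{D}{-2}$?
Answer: $-96678$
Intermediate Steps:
$S{\left(y,D \right)} = -1 - \frac{D}{2}$ ($S{\left(y,D \right)} = \left(-2\right) \frac{1}{2} + D \left(- \frac{1}{2}\right) = -1 - \frac{D}{2}$)
$o = 1017$ ($o = \left(-9\right) \left(-113\right) = 1017$)
$I{\left(V \right)} = \left(4 + V\right) \left(1017 + V\right)$ ($I{\left(V \right)} = \left(V - -4\right) \left(V + 1017\right) = \left(V + \left(-1 + 5\right)\right) \left(1017 + V\right) = \left(V + 4\right) \left(1017 + V\right) = \left(4 + V\right) \left(1017 + V\right)$)
$\left(-26516 + I{\left(-79 \right)}\right) + \left(77 - 81\right) \left(-47\right) = \left(-26516 + \left(4068 + \left(-79\right)^{2} + 1021 \left(-79\right)\right)\right) + \left(77 - 81\right) \left(-47\right) = \left(-26516 + \left(4068 + 6241 - 80659\right)\right) - -188 = \left(-26516 - 70350\right) + 188 = -96866 + 188 = -96678$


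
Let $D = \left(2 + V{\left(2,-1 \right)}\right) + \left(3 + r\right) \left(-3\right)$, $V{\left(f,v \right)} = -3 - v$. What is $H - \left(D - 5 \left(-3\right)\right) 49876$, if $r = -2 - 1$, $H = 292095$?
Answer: $-456045$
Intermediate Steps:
$r = -3$ ($r = -2 - 1 = -3$)
$D = 0$ ($D = \left(2 - 2\right) + \left(3 - 3\right) \left(-3\right) = \left(2 + \left(-3 + 1\right)\right) + 0 \left(-3\right) = \left(2 - 2\right) + 0 = 0 + 0 = 0$)
$H - \left(D - 5 \left(-3\right)\right) 49876 = 292095 - \left(0 - 5 \left(-3\right)\right) 49876 = 292095 - \left(0 - -15\right) 49876 = 292095 - \left(0 + 15\right) 49876 = 292095 - 15 \cdot 49876 = 292095 - 748140 = -456045$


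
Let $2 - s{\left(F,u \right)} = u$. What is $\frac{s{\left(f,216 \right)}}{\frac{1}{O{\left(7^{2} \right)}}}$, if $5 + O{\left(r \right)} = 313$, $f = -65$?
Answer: $-65912$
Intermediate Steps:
$s{\left(F,u \right)} = 2 - u$
$O{\left(r \right)} = 308$ ($O{\left(r \right)} = -5 + 313 = 308$)
$\frac{s{\left(f,216 \right)}}{\frac{1}{O{\left(7^{2} \right)}}} = \frac{2 - 216}{\frac{1}{308}} = \left(2 - 216\right) \frac{1}{\frac{1}{308}} = \left(-214\right) 308 = -65912$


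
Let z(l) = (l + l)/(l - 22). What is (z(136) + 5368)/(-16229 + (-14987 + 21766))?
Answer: -153056/269325 ≈ -0.56829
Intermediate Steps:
z(l) = 2*l/(-22 + l) (z(l) = (2*l)/(-22 + l) = 2*l/(-22 + l))
(z(136) + 5368)/(-16229 + (-14987 + 21766)) = (2*136/(-22 + 136) + 5368)/(-16229 + (-14987 + 21766)) = (2*136/114 + 5368)/(-16229 + 6779) = (2*136*(1/114) + 5368)/(-9450) = (136/57 + 5368)*(-1/9450) = (306112/57)*(-1/9450) = -153056/269325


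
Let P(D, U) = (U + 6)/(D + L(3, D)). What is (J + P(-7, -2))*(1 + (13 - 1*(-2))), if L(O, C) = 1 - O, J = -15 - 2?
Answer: -2512/9 ≈ -279.11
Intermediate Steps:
J = -17
P(D, U) = (6 + U)/(-2 + D) (P(D, U) = (U + 6)/(D + (1 - 1*3)) = (6 + U)/(D + (1 - 3)) = (6 + U)/(D - 2) = (6 + U)/(-2 + D))
(J + P(-7, -2))*(1 + (13 - 1*(-2))) = (-17 + (6 - 2)/(-2 - 7))*(1 + (13 - 1*(-2))) = (-17 + 4/(-9))*(1 + (13 + 2)) = (-17 - 1/9*4)*(1 + 15) = (-17 - 4/9)*16 = -157/9*16 = -2512/9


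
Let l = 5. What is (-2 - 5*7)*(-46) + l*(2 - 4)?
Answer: 1692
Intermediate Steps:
(-2 - 5*7)*(-46) + l*(2 - 4) = (-2 - 5*7)*(-46) + 5*(2 - 4) = (-2 - 35)*(-46) + 5*(-2) = -37*(-46) - 10 = 1702 - 10 = 1692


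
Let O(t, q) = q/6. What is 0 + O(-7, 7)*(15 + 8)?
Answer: 161/6 ≈ 26.833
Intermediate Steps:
O(t, q) = q/6 (O(t, q) = q*(1/6) = q/6)
0 + O(-7, 7)*(15 + 8) = 0 + ((1/6)*7)*(15 + 8) = 0 + (7/6)*23 = 0 + 161/6 = 161/6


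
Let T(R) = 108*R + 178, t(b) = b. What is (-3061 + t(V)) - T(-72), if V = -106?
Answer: 4431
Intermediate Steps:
T(R) = 178 + 108*R
(-3061 + t(V)) - T(-72) = (-3061 - 106) - (178 + 108*(-72)) = -3167 - (178 - 7776) = -3167 - 1*(-7598) = -3167 + 7598 = 4431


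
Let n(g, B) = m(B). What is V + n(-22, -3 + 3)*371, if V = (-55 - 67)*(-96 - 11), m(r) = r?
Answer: 13054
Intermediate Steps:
n(g, B) = B
V = 13054 (V = -122*(-107) = 13054)
V + n(-22, -3 + 3)*371 = 13054 + (-3 + 3)*371 = 13054 + 0*371 = 13054 + 0 = 13054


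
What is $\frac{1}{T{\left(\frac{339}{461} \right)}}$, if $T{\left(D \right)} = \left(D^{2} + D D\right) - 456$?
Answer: $- \frac{212521}{96679734} \approx -0.0021982$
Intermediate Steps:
$T{\left(D \right)} = -456 + 2 D^{2}$ ($T{\left(D \right)} = \left(D^{2} + D^{2}\right) - 456 = 2 D^{2} - 456 = -456 + 2 D^{2}$)
$\frac{1}{T{\left(\frac{339}{461} \right)}} = \frac{1}{-456 + 2 \left(\frac{339}{461}\right)^{2}} = \frac{1}{-456 + 2 \cdot \frac{114921}{212521}} = \frac{1}{-456 + \frac{229842}{212521}} = \frac{1}{- \frac{96679734}{212521}} = - \frac{212521}{96679734}$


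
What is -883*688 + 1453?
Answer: -606051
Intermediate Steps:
-883*688 + 1453 = -607504 + 1453 = -606051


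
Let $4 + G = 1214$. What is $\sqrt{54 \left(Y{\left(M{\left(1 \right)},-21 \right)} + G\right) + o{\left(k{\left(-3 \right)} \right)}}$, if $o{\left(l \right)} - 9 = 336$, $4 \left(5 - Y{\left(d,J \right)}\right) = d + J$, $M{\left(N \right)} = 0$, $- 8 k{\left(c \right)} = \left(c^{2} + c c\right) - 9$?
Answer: $\frac{\sqrt{264954}}{2} \approx 257.37$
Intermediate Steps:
$k{\left(c \right)} = \frac{9}{8} - \frac{c^{2}}{4}$ ($k{\left(c \right)} = - \frac{\left(c^{2} + c c\right) - 9}{8} = - \frac{\left(c^{2} + c^{2}\right) - 9}{8} = - \frac{2 c^{2} - 9}{8} = - \frac{-9 + 2 c^{2}}{8} = \frac{9}{8} - \frac{c^{2}}{4}$)
$G = 1210$ ($G = -4 + 1214 = 1210$)
$Y{\left(d,J \right)} = 5 - \frac{J}{4} - \frac{d}{4}$ ($Y{\left(d,J \right)} = 5 - \frac{d + J}{4} = 5 - \frac{J + d}{4} = 5 - \left(\frac{J}{4} + \frac{d}{4}\right) = 5 - \frac{J}{4} - \frac{d}{4}$)
$o{\left(l \right)} = 345$ ($o{\left(l \right)} = 9 + 336 = 345$)
$\sqrt{54 \left(Y{\left(M{\left(1 \right)},-21 \right)} + G\right) + o{\left(k{\left(-3 \right)} \right)}} = \sqrt{54 \left(\left(5 - - \frac{21}{4} - 0\right) + 1210\right) + 345} = \sqrt{54 \left(\left(5 + \frac{21}{4} + 0\right) + 1210\right) + 345} = \sqrt{54 \left(\frac{41}{4} + 1210\right) + 345} = \sqrt{54 \cdot \frac{4881}{4} + 345} = \sqrt{\frac{131787}{2} + 345} = \sqrt{\frac{132477}{2}} = \frac{\sqrt{264954}}{2}$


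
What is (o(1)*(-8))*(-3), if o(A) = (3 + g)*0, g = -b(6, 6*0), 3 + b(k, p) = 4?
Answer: 0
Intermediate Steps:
b(k, p) = 1 (b(k, p) = -3 + 4 = 1)
g = -1 (g = -1*1 = -1)
o(A) = 0 (o(A) = (3 - 1)*0 = 2*0 = 0)
(o(1)*(-8))*(-3) = (0*(-8))*(-3) = 0*(-3) = 0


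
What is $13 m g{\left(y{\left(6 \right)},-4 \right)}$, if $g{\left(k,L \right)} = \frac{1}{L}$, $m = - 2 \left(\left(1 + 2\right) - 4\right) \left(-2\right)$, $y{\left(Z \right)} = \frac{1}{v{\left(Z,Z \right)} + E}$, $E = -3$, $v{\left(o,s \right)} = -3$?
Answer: $13$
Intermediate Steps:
$y{\left(Z \right)} = - \frac{1}{6}$ ($y{\left(Z \right)} = \frac{1}{-3 - 3} = \frac{1}{-6} = - \frac{1}{6}$)
$m = -4$ ($m = - 2 \left(3 - 4\right) \left(-2\right) = \left(-2\right) \left(-1\right) \left(-2\right) = 2 \left(-2\right) = -4$)
$13 m g{\left(y{\left(6 \right)},-4 \right)} = \frac{13 \left(-4\right)}{-4} = \left(-52\right) \left(- \frac{1}{4}\right) = 13$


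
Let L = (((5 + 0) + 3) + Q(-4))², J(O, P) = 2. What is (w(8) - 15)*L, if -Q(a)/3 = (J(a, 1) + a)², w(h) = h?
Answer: -112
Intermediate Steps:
Q(a) = -3*(2 + a)²
L = 16 (L = (((5 + 0) + 3) - 3*(2 - 4)²)² = ((5 + 3) - 3*(-2)²)² = (8 - 3*4)² = (8 - 12)² = (-4)² = 16)
(w(8) - 15)*L = (8 - 15)*16 = -7*16 = -112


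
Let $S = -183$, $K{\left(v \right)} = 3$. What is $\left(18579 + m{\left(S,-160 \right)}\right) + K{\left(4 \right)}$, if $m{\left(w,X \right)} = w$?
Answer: $18399$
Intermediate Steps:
$\left(18579 + m{\left(S,-160 \right)}\right) + K{\left(4 \right)} = \left(18579 - 183\right) + 3 = 18396 + 3 = 18399$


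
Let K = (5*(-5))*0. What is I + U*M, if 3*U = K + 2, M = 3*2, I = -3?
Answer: 1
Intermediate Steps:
M = 6
K = 0 (K = -25*0 = 0)
U = 2/3 (U = (0 + 2)/3 = (1/3)*2 = 2/3 ≈ 0.66667)
I + U*M = -3 + (2/3)*6 = -3 + 4 = 1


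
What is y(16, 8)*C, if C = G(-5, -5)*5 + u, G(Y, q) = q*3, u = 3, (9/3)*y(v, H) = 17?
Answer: -408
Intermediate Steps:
y(v, H) = 17/3 (y(v, H) = (1/3)*17 = 17/3)
G(Y, q) = 3*q
C = -72 (C = (3*(-5))*5 + 3 = -15*5 + 3 = -75 + 3 = -72)
y(16, 8)*C = (17/3)*(-72) = -408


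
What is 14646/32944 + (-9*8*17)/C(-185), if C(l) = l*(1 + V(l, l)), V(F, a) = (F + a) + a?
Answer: 365186271/844107640 ≈ 0.43263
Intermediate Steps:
V(F, a) = F + 2*a
C(l) = l*(1 + 3*l) (C(l) = l*(1 + (l + 2*l)) = l*(1 + 3*l))
14646/32944 + (-9*8*17)/C(-185) = 14646/32944 + (-9*8*17)/((-185*(1 + 3*(-185)))) = 14646*(1/32944) + (-72*17)/((-185*(1 - 555))) = 7323/16472 - 1224/((-185*(-554))) = 7323/16472 - 1224/102490 = 7323/16472 - 1224*1/102490 = 7323/16472 - 612/51245 = 365186271/844107640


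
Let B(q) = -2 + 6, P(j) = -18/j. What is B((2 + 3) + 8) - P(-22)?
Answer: 35/11 ≈ 3.1818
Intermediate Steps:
B(q) = 4
B((2 + 3) + 8) - P(-22) = 4 - (-18)/(-22) = 4 - (-18)*(-1)/22 = 4 - 1*9/11 = 4 - 9/11 = 35/11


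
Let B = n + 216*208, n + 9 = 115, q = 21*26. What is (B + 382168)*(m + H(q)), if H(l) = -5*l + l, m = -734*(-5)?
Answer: 634822172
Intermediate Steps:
m = 3670
q = 546
n = 106 (n = -9 + 115 = 106)
H(l) = -4*l
B = 45034 (B = 106 + 216*208 = 106 + 44928 = 45034)
(B + 382168)*(m + H(q)) = (45034 + 382168)*(3670 - 4*546) = 427202*(3670 - 2184) = 427202*1486 = 634822172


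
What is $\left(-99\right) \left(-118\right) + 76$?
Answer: $11758$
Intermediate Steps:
$\left(-99\right) \left(-118\right) + 76 = 11682 + 76 = 11758$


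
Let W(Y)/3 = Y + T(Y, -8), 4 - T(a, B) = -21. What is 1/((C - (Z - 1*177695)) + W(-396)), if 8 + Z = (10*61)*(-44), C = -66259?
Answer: 1/137171 ≈ 7.2902e-6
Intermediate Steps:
Z = -26848 (Z = -8 + (10*61)*(-44) = -8 + 610*(-44) = -8 - 26840 = -26848)
T(a, B) = 25 (T(a, B) = 4 - 1*(-21) = 4 + 21 = 25)
W(Y) = 75 + 3*Y (W(Y) = 3*(Y + 25) = 3*(25 + Y) = 75 + 3*Y)
1/((C - (Z - 1*177695)) + W(-396)) = 1/((-66259 - (-26848 - 1*177695)) + (75 + 3*(-396))) = 1/((-66259 - (-26848 - 177695)) + (75 - 1188)) = 1/((-66259 - 1*(-204543)) - 1113) = 1/((-66259 + 204543) - 1113) = 1/(138284 - 1113) = 1/137171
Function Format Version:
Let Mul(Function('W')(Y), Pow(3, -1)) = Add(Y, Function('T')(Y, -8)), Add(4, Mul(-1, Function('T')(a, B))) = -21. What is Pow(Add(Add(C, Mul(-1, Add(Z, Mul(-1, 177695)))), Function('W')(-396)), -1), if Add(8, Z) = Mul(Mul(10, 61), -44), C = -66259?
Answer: Rational(1, 137171) ≈ 7.2902e-6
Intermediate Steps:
Z = -26848 (Z = Add(-8, Mul(Mul(10, 61), -44)) = Add(-8, Mul(610, -44)) = Add(-8, -26840) = -26848)
Function('T')(a, B) = 25 (Function('T')(a, B) = Add(4, Mul(-1, -21)) = Add(4, 21) = 25)
Function('W')(Y) = Add(75, Mul(3, Y)) (Function('W')(Y) = Mul(3, Add(Y, 25)) = Mul(3, Add(25, Y)) = Add(75, Mul(3, Y)))
Pow(Add(Add(C, Mul(-1, Add(Z, Mul(-1, 177695)))), Function('W')(-396)), -1) = Pow(Add(Add(-66259, Mul(-1, Add(-26848, Mul(-1, 177695)))), Add(75, Mul(3, -396))), -1) = Pow(Add(Add(-66259, Mul(-1, Add(-26848, -177695))), Add(75, -1188)), -1) = Pow(Add(Add(-66259, Mul(-1, -204543)), -1113), -1) = Pow(Add(Add(-66259, 204543), -1113), -1) = Pow(Add(138284, -1113), -1) = Pow(137171, -1) = Rational(1, 137171)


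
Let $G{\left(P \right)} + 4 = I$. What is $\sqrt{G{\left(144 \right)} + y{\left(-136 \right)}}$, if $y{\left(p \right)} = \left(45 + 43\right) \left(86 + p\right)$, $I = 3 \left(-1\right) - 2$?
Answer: $i \sqrt{4409} \approx 66.4 i$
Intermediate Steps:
$I = -5$ ($I = -3 - 2 = -5$)
$y{\left(p \right)} = 7568 + 88 p$ ($y{\left(p \right)} = 88 \left(86 + p\right) = 7568 + 88 p$)
$G{\left(P \right)} = -9$ ($G{\left(P \right)} = -4 - 5 = -9$)
$\sqrt{G{\left(144 \right)} + y{\left(-136 \right)}} = \sqrt{-9 + \left(7568 + 88 \left(-136\right)\right)} = \sqrt{-9 + \left(7568 - 11968\right)} = \sqrt{-9 - 4400} = \sqrt{-4409} = i \sqrt{4409}$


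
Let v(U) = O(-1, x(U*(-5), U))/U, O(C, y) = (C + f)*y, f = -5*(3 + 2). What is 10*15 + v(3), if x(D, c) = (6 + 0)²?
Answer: -162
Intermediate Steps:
f = -25 (f = -5*5 = -25)
x(D, c) = 36 (x(D, c) = 6² = 36)
O(C, y) = y*(-25 + C) (O(C, y) = (C - 25)*y = (-25 + C)*y = y*(-25 + C))
v(U) = -936/U (v(U) = (36*(-25 - 1))/U = (36*(-26))/U = -936/U)
10*15 + v(3) = 10*15 - 936/3 = 150 - 936*⅓ = 150 - 312 = -162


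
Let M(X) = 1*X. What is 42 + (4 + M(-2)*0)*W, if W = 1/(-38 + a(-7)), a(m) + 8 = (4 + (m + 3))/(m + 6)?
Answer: 964/23 ≈ 41.913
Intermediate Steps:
a(m) = -8 + (7 + m)/(6 + m) (a(m) = -8 + (4 + (m + 3))/(m + 6) = -8 + (4 + (3 + m))/(6 + m) = -8 + (7 + m)/(6 + m))
M(X) = X
W = -1/46 (W = 1/(-38 + (-41 - 7*(-7))/(6 - 7)) = 1/(-38 + (-41 + 49)/(-1)) = 1/(-38 - 1*8) = 1/(-38 - 8) = 1/(-46) = -1/46 ≈ -0.021739)
42 + (4 + M(-2)*0)*W = 42 + (4 - 2*0)*(-1/46) = 42 + (4 + 0)*(-1/46) = 42 + 4*(-1/46) = 42 - 2/23 = 964/23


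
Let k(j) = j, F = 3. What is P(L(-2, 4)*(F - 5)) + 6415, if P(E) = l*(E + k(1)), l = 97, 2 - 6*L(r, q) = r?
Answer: 19148/3 ≈ 6382.7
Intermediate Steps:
L(r, q) = ⅓ - r/6
P(E) = 97 + 97*E (P(E) = 97*(E + 1) = 97*(1 + E) = 97 + 97*E)
P(L(-2, 4)*(F - 5)) + 6415 = (97 + 97*((⅓ - ⅙*(-2))*(3 - 5))) + 6415 = (97 + 97*((⅓ + ⅓)*(-2))) + 6415 = (97 + 97*((⅔)*(-2))) + 6415 = (97 + 97*(-4/3)) + 6415 = (97 - 388/3) + 6415 = -97/3 + 6415 = 19148/3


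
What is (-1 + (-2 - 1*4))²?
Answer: 49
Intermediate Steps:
(-1 + (-2 - 1*4))² = (-1 + (-2 - 4))² = (-1 - 6)² = (-7)² = 49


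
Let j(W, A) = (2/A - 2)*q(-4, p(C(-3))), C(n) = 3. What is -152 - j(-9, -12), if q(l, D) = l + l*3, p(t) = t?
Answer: -560/3 ≈ -186.67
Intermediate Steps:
q(l, D) = 4*l (q(l, D) = l + 3*l = 4*l)
j(W, A) = 32 - 32/A (j(W, A) = (2/A - 2)*(4*(-4)) = (-2 + 2/A)*(-16) = 32 - 32/A)
-152 - j(-9, -12) = -152 - (32 - 32/(-12)) = -152 - (32 - 32*(-1/12)) = -152 - (32 + 8/3) = -152 - 1*104/3 = -152 - 104/3 = -560/3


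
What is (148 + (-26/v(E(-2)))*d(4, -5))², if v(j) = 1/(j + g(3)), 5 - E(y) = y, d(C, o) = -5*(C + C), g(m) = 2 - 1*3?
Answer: 40806544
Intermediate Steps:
g(m) = -1 (g(m) = 2 - 3 = -1)
d(C, o) = -10*C
E(y) = 5 - y
v(j) = 1/(-1 + j) (v(j) = 1/(j - 1) = 1/(-1 + j))
(148 + (-26/v(E(-2)))*d(4, -5))² = (148 + (-(104 + 52))*(-10*4))² = (148 - 26/(1/(-1 + (5 + 2)))*(-40))² = (148 - 26/(1/(-1 + 7))*(-40))² = (148 - 26/(1/6)*(-40))² = (148 - 26/⅙*(-40))² = (148 - 26*6*(-40))² = (148 - 156*(-40))² = (148 + 6240)² = 6388² = 40806544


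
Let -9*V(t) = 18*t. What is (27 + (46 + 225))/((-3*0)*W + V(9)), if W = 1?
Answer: -149/9 ≈ -16.556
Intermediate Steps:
V(t) = -2*t
(27 + (46 + 225))/((-3*0)*W + V(9)) = (27 + (46 + 225))/(-3*0*1 - 2*9) = (27 + 271)/(0*1 - 18) = 298/(0 - 18) = 298/(-18) = 298*(-1/18) = -149/9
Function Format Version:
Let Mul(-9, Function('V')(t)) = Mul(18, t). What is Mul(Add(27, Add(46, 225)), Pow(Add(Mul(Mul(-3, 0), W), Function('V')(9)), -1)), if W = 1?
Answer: Rational(-149, 9) ≈ -16.556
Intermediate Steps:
Function('V')(t) = Mul(-2, t) (Function('V')(t) = Mul(Rational(-1, 9), Mul(18, t)) = Mul(-2, t))
Mul(Add(27, Add(46, 225)), Pow(Add(Mul(Mul(-3, 0), W), Function('V')(9)), -1)) = Mul(Add(27, Add(46, 225)), Pow(Add(Mul(Mul(-3, 0), 1), Mul(-2, 9)), -1)) = Mul(Add(27, 271), Pow(Add(Mul(0, 1), -18), -1)) = Mul(298, Pow(Add(0, -18), -1)) = Mul(298, Pow(-18, -1)) = Mul(298, Rational(-1, 18)) = Rational(-149, 9)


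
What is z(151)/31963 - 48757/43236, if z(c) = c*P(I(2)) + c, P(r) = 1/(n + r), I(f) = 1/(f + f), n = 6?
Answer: -38771169331/34548806700 ≈ -1.1222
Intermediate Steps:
I(f) = 1/(2*f)
P(r) = 1/(6 + r)
z(c) = 29*c/25 (z(c) = c/(6 + (1/2)/2) + c = c/(6 + (1/2)*(1/2)) + c = c/(6 + 1/4) + c = c/(25/4) + c = c*(4/25) + c = 4*c/25 + c = 29*c/25)
z(151)/31963 - 48757/43236 = ((29/25)*151)/31963 - 48757/43236 = (4379/25)*(1/31963) - 48757*1/43236 = 4379/799075 - 48757/43236 = -38771169331/34548806700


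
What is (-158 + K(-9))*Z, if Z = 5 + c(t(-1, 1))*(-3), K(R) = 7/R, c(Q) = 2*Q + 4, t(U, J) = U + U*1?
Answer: -7145/9 ≈ -793.89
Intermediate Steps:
t(U, J) = 2*U (t(U, J) = U + U = 2*U)
c(Q) = 4 + 2*Q
Z = 5 (Z = 5 + (4 + 2*(2*(-1)))*(-3) = 5 + (4 + 2*(-2))*(-3) = 5 + (4 - 4)*(-3) = 5 + 0*(-3) = 5 + 0 = 5)
(-158 + K(-9))*Z = (-158 + 7/(-9))*5 = (-158 + 7*(-⅑))*5 = (-158 - 7/9)*5 = -1429/9*5 = -7145/9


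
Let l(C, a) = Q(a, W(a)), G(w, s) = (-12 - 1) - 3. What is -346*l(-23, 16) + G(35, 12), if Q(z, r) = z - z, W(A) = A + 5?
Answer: -16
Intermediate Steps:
W(A) = 5 + A
G(w, s) = -16 (G(w, s) = -13 - 3 = -16)
Q(z, r) = 0
l(C, a) = 0
-346*l(-23, 16) + G(35, 12) = -346*0 - 16 = 0 - 16 = -16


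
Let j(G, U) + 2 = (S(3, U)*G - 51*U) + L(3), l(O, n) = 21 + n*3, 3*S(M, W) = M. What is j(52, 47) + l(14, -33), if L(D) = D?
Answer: -2422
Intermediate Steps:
S(M, W) = M/3
l(O, n) = 21 + 3*n
j(G, U) = 1 + G - 51*U (j(G, U) = -2 + ((((⅓)*3)*G - 51*U) + 3) = -2 + ((1*G - 51*U) + 3) = -2 + ((G - 51*U) + 3) = -2 + (3 + G - 51*U) = 1 + G - 51*U)
j(52, 47) + l(14, -33) = (1 + 52 - 51*47) + (21 + 3*(-33)) = (1 + 52 - 2397) + (21 - 99) = -2344 - 78 = -2422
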